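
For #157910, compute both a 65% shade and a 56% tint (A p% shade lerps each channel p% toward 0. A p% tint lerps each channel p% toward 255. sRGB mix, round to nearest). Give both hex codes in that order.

#072A06, #98C496

#157910 is rgb(21, 121, 16).
65% shade:
  R: 21 + 0.65×(0−21) = 21 − 13.65 = 7.35 → 7
  G: 121 − 78.65 = 42.35 → 42
  B: 16 − 10.4 = 5.6 → 6
  → #072A06
56% tint:
  R: 21 + 0.56×(255−21) = 21 + 131.04 = 152.04 → 152
  G: 121 + 0.56×(255−121) = 121 + 75.04 = 196.04 → 196
  B: 16 + 133.84 = 149.84 → 150
  → #98C496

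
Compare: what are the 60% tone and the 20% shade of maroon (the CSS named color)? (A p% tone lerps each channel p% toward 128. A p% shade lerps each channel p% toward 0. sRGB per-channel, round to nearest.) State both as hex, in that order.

#804D4D, #660000

CSS maroon is rgb(128, 0, 0).
60% tone:
  R: 128 + 0.6×(128−128) = 128 + 0 = 128 → 128
  G: 0 + 76.8 = 76.8 → 77
  B: 0 + 76.8 = 76.8 → 77
  → #804D4D
20% shade:
  R: 128 + 0.2×(0−128) = 128 − 25.6 = 102.4 → 102
  G: 0 + 0 = 0 → 0
  B: 0 + 0.2×(0−0) = 0 + 0 = 0 → 0
  → #660000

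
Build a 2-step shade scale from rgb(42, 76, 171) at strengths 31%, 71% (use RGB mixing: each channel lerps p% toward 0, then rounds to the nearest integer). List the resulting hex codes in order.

31%: (42 − 13.02 = 28.98→29, 76 − 23.56 = 52.44→52, 171 − 53.01 = 117.99→118) → #1D3476
71%: (42 − 29.82 = 12.18→12, 76 − 53.96 = 22.04→22, 171 − 121.41 = 49.59→50) → #0C1632

#1D3476, #0C1632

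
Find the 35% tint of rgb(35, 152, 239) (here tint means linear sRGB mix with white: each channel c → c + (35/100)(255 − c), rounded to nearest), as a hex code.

#70BCF5

Lerp each channel 35% toward 255:
  R: 35 + 0.35×(255−35) = 35 + 77 = 112 → 112
  G: 152 + 36.05 = 188.05 → 188
  B: 239 + 5.6 = 244.6 → 245
rgb(112, 188, 245) = #70BCF5.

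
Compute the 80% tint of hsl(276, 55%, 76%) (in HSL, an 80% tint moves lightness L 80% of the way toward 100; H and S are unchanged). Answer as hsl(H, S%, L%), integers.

L moves 80% from 76 toward 100: 76 + 19.2 = 95.2 → 95.
H and S are unchanged.

hsl(276, 55%, 95%)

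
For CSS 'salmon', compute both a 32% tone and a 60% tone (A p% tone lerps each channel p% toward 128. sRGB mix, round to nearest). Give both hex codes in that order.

CSS salmon is rgb(250, 128, 114).
32% tone:
  R: 250 + 0.32×(128−250) = 250 − 39.04 = 210.96 → 211
  G: 128 + 0 = 128 → 128
  B: 114 + 0.32×(128−114) = 114 + 4.48 = 118.48 → 118
  → #D38076
60% tone:
  R: 250 + 0.6×(128−250) = 250 − 73.2 = 176.8 → 177
  G: 128 + 0.6×(128−128) = 128 + 0 = 128 → 128
  B: 114 + 0.6×(128−114) = 114 + 8.4 = 122.4 → 122
  → #B1807A

#D38076, #B1807A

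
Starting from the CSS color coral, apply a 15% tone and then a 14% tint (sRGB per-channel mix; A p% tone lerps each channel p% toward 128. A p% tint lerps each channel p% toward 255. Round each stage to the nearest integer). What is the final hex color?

#EF916F

CSS coral is rgb(255, 127, 80).
Per channel, c → c + 0.15(128 − c):
  R: 255 + 0.15×(128−255) = 255 − 19.05 = 235.95 → 236
  G: 127 + 0.15×(128−127) = 127 + 0.15 = 127.15 → 127
  B: 80 + 0.15×(128−80) = 80 + 7.2 = 87.2 → 87
After the tone: rgb(236, 127, 87) = #EC7F57.
Per channel, c → c + 0.14(255 − c):
  R: 236 + 2.66 = 238.66 → 239
  G: 127 + 0.14×(255−127) = 127 + 17.92 = 144.92 → 145
  B: 87 + 0.14×(255−87) = 87 + 23.52 = 110.52 → 111
rgb(239, 145, 111) = #EF916F.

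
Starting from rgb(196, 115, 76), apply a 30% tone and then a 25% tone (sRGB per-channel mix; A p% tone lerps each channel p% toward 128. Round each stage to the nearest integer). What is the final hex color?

A 30% tone moves each channel 30% toward 128:
  R: 196 + 0.3×(128−196) = 196 − 20.4 = 175.6 → 176
  G: 115 + 3.9 = 118.9 → 119
  B: 76 + 15.6 = 91.6 → 92
After the tone: rgb(176, 119, 92) = #b0775c.
Per channel, c → c + 0.25(128 − c):
  R: 176 + 0.25×(128−176) = 176 − 12 = 164 → 164
  G: 119 + 0.25×(128−119) = 119 + 2.25 = 121.25 → 121
  B: 92 + 0.25×(128−92) = 92 + 9 = 101 → 101
rgb(164, 121, 101) = #a47965.

#a47965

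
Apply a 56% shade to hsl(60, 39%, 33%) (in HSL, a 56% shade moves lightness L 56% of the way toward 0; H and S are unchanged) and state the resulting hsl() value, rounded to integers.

L moves 56% from 33 toward 0: 33 − 18.48 = 14.52 → 15.
H and S are unchanged.

hsl(60, 39%, 15%)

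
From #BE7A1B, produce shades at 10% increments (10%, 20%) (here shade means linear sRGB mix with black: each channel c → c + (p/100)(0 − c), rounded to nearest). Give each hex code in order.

#BE7A1B is rgb(190, 122, 27).
10%: (190 − 19 = 171→171, 122 − 12.2 = 109.8→110, 27 − 2.7 = 24.3→24) → #AB6E18
20%: (190 − 38 = 152→152, 122 − 24.4 = 97.6→98, 27 − 5.4 = 21.6→22) → #986216

#AB6E18, #986216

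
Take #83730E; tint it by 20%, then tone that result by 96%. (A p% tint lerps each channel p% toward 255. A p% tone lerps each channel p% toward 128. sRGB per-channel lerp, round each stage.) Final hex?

#81817D

#83730E is rgb(131, 115, 14).
A 20% tint moves each channel 20% toward 255:
  R: 131 + 0.2×(255−131) = 131 + 24.8 = 155.8 → 156
  G: 115 + 0.2×(255−115) = 115 + 28 = 143 → 143
  B: 14 + 48.2 = 62.2 → 62
After the tint: rgb(156, 143, 62) = #9C8F3E.
Per channel, c → c + 0.96(128 − c):
  R: 156 − 26.88 = 129.12 → 129
  G: 143 + 0.96×(128−143) = 143 − 14.4 = 128.6 → 129
  B: 62 + 0.96×(128−62) = 62 + 63.36 = 125.36 → 125
rgb(129, 129, 125) = #81817D.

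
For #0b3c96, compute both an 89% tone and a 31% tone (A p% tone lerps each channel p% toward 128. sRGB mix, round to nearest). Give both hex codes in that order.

#0b3c96 is rgb(11, 60, 150).
89% tone:
  R: 11 + 104.13 = 115.13 → 115
  G: 60 + 0.89×(128−60) = 60 + 60.52 = 120.52 → 121
  B: 150 + 0.89×(128−150) = 150 − 19.58 = 130.42 → 130
  → #737982
31% tone:
  R: 11 + 0.31×(128−11) = 11 + 36.27 = 47.27 → 47
  G: 60 + 0.31×(128−60) = 60 + 21.08 = 81.08 → 81
  B: 150 + 0.31×(128−150) = 150 − 6.82 = 143.18 → 143
  → #2f518f

#737982, #2f518f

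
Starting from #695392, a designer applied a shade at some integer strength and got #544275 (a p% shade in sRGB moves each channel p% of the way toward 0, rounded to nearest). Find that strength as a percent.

20%

#695392 is rgb(105, 83, 146); #544275 is rgb(84, 66, 117).
On the B channel (widest range): 117 ≈ 146 + (p/100)(0 − 146), so p ≈ 100×(117 − 146)/(0 − 146) = -2900/-146 = 19.86.
p = 20 reproduces all three channels after rounding.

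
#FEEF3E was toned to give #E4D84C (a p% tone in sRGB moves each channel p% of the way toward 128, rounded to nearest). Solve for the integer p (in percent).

21%

#FEEF3E is rgb(254, 239, 62); #E4D84C is rgb(228, 216, 76).
On the R channel (widest range): 228 ≈ 254 + (p/100)(128 − 254), so p ≈ 100×(228 − 254)/(128 − 254) = -2600/-126 = 20.63.
p = 21 reproduces all three channels after rounding.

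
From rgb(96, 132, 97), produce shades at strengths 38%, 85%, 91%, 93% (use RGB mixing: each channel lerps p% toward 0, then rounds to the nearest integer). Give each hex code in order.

38%: (96 − 36.48 = 59.52→60, 132 − 50.16 = 81.84→82, 97 − 36.86 = 60.14→60) → #3C523C
85%: (96 − 81.6 = 14.4→14, 132 − 112.2 = 19.8→20, 97 − 82.45 = 14.55→15) → #0E140F
91%: (96 − 87.36 = 8.64→9, 132 − 120.12 = 11.88→12, 97 − 88.27 = 8.73→9) → #090C09
93%: (96 − 89.28 = 6.72→7, 132 − 122.76 = 9.24→9, 97 − 90.21 = 6.79→7) → #070907

#3C523C, #0E140F, #090C09, #070907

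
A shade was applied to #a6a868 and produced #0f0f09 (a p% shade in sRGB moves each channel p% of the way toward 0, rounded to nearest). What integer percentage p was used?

#a6a868 is rgb(166, 168, 104); #0f0f09 is rgb(15, 15, 9).
On the G channel (widest range): 15 ≈ 168 + (p/100)(0 − 168), so p ≈ 100×(15 − 168)/(0 − 168) = -15300/-168 = 91.07.
p = 91 reproduces all three channels after rounding.

91%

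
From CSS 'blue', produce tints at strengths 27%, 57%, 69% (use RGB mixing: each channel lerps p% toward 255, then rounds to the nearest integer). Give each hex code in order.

#4545FF, #9191FF, #B0B0FF

CSS blue is rgb(0, 0, 255).
27%: (0 + 68.85 = 68.85→69, 0 + 68.85 = 68.85→69, 255→255) → #4545FF
57%: (0 + 145.35 = 145.35→145, 0 + 145.35 = 145.35→145, 255→255) → #9191FF
69%: (0 + 175.95 = 175.95→176, 0 + 175.95 = 175.95→176, 255→255) → #B0B0FF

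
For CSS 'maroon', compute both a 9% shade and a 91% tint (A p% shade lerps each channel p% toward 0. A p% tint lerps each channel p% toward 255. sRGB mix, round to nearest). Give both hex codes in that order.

CSS maroon is rgb(128, 0, 0).
9% shade:
  R: 128 + 0.09×(0−128) = 128 − 11.52 = 116.48 → 116
  G: 0 + 0.09×(0−0) = 0 + 0 = 0 → 0
  B: 0 + 0.09×(0−0) = 0 + 0 = 0 → 0
  → #740000
91% tint:
  R: 128 + 115.57 = 243.57 → 244
  G: 0 + 232.05 = 232.05 → 232
  B: 0 + 0.91×(255−0) = 0 + 232.05 = 232.05 → 232
  → #F4E8E8

#740000, #F4E8E8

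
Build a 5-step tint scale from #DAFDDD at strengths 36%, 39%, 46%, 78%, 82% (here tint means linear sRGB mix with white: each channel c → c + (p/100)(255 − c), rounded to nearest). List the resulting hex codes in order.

#E7FEE9, #E8FEEA, #EBFEED, #F7FFF8, #F8FFF9

#DAFDDD is rgb(218, 253, 221).
36%: (218 + 13.32 = 231.32→231, 253 + 0.72 = 253.72→254, 221 + 12.24 = 233.24→233) → #E7FEE9
39%: (218 + 14.43 = 232.43→232, 253 + 0.78 = 253.78→254, 221 + 13.26 = 234.26→234) → #E8FEEA
46%: (218 + 17.02 = 235.02→235, 253 + 0.92 = 253.92→254, 221 + 15.64 = 236.64→237) → #EBFEED
78%: (218 + 28.86 = 246.86→247, 253 + 1.56 = 254.56→255, 221 + 26.52 = 247.52→248) → #F7FFF8
82%: (218 + 30.34 = 248.34→248, 253 + 1.64 = 254.64→255, 221 + 27.88 = 248.88→249) → #F8FFF9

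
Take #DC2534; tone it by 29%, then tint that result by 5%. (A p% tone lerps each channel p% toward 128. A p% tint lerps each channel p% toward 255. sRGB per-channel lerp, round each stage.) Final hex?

#C44953

#DC2534 is rgb(220, 37, 52).
Lerp each channel 29% toward 128:
  R: 220 − 26.68 = 193.32 → 193
  G: 37 + 0.29×(128−37) = 37 + 26.39 = 63.39 → 63
  B: 52 + 22.04 = 74.04 → 74
After the tone: rgb(193, 63, 74) = #C13F4A.
Per channel, c → c + 0.05(255 − c):
  R: 193 + 3.1 = 196.1 → 196
  G: 63 + 0.05×(255−63) = 63 + 9.6 = 72.6 → 73
  B: 74 + 0.05×(255−74) = 74 + 9.05 = 83.05 → 83
rgb(196, 73, 83) = #C44953.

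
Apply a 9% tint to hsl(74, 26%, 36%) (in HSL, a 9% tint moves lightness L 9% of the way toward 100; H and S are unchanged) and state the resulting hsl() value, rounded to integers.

hsl(74, 26%, 42%)

L moves 9% from 36 toward 100: 36 + 5.76 = 41.76 → 42.
H and S are unchanged.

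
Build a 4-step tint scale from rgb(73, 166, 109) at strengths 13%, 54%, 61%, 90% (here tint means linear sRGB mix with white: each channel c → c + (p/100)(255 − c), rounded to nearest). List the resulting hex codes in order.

13%: (73 + 23.66 = 96.66→97, 166 + 11.57 = 177.57→178, 109 + 18.98 = 127.98→128) → #61B280
54%: (73 + 98.28 = 171.28→171, 166 + 48.06 = 214.06→214, 109 + 78.84 = 187.84→188) → #ABD6BC
61%: (73 + 111.02 = 184.02→184, 166 + 54.29 = 220.29→220, 109 + 89.06 = 198.06→198) → #B8DCC6
90%: (73 + 163.8 = 236.8→237, 166 + 80.1 = 246.1→246, 109 + 131.4 = 240.4→240) → #EDF6F0

#61B280, #ABD6BC, #B8DCC6, #EDF6F0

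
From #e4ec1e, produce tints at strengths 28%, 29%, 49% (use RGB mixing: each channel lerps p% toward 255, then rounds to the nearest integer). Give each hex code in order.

#ecf15d, #ecf25f, #f1f58c

#e4ec1e is rgb(228, 236, 30).
28%: (228 + 7.56 = 235.56→236, 236 + 5.32 = 241.32→241, 30 + 63 = 93→93) → #ecf15d
29%: (228 + 7.83 = 235.83→236, 236 + 5.51 = 241.51→242, 30 + 65.25 = 95.25→95) → #ecf25f
49%: (228 + 13.23 = 241.23→241, 236 + 9.31 = 245.31→245, 30 + 110.25 = 140.25→140) → #f1f58c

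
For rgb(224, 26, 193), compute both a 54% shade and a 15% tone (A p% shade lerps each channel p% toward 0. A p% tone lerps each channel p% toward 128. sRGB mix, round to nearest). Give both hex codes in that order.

54% shade:
  R: 224 − 120.96 = 103.04 → 103
  G: 26 + 0.54×(0−26) = 26 − 14.04 = 11.96 → 12
  B: 193 + 0.54×(0−193) = 193 − 104.22 = 88.78 → 89
  → #670C59
15% tone:
  R: 224 + 0.15×(128−224) = 224 − 14.4 = 209.6 → 210
  G: 26 + 0.15×(128−26) = 26 + 15.3 = 41.3 → 41
  B: 193 + 0.15×(128−193) = 193 − 9.75 = 183.25 → 183
  → #D229B7

#670C59, #D229B7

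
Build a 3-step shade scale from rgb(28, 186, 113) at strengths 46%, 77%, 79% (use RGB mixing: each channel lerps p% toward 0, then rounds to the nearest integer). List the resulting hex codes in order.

46%: (28 − 12.88 = 15.12→15, 186 − 85.56 = 100.44→100, 113 − 51.98 = 61.02→61) → #0f643d
77%: (28 − 21.56 = 6.44→6, 186 − 143.22 = 42.78→43, 113 − 87.01 = 25.99→26) → #062b1a
79%: (28 − 22.12 = 5.88→6, 186 − 146.94 = 39.06→39, 113 − 89.27 = 23.73→24) → #062718

#0f643d, #062b1a, #062718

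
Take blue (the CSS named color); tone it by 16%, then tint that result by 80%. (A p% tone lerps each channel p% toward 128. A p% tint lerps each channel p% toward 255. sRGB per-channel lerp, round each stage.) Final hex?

#D0D0FB

CSS blue is rgb(0, 0, 255).
A 16% tone moves each channel 16% toward 128:
  R: 0 + 0.16×(128−0) = 0 + 20.48 = 20.48 → 20
  G: 0 + 20.48 = 20.48 → 20
  B: 255 + 0.16×(128−255) = 255 − 20.32 = 234.68 → 235
After the tone: rgb(20, 20, 235) = #1414EB.
Lerp each channel 80% toward 255:
  R: 20 + 0.8×(255−20) = 20 + 188 = 208 → 208
  G: 20 + 0.8×(255−20) = 20 + 188 = 208 → 208
  B: 235 + 0.8×(255−235) = 235 + 16 = 251 → 251
rgb(208, 208, 251) = #D0D0FB.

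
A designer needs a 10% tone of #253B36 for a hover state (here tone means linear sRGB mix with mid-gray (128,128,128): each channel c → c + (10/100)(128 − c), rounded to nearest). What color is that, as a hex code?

#253B36 is rgb(37, 59, 54).
Lerp each channel 10% toward 128:
  R: 37 + 0.1×(128−37) = 37 + 9.1 = 46.1 → 46
  G: 59 + 0.1×(128−59) = 59 + 6.9 = 65.9 → 66
  B: 54 + 0.1×(128−54) = 54 + 7.4 = 61.4 → 61
rgb(46, 66, 61) = #2E423D.

#2E423D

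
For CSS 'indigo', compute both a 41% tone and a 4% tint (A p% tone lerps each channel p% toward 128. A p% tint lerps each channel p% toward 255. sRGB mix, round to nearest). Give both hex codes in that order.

CSS indigo is rgb(75, 0, 130).
41% tone:
  R: 75 + 0.41×(128−75) = 75 + 21.73 = 96.73 → 97
  G: 0 + 0.41×(128−0) = 0 + 52.48 = 52.48 → 52
  B: 130 + 0.41×(128−130) = 130 − 0.82 = 129.18 → 129
  → #613481
4% tint:
  R: 75 + 0.04×(255−75) = 75 + 7.2 = 82.2 → 82
  G: 0 + 0.04×(255−0) = 0 + 10.2 = 10.2 → 10
  B: 130 + 0.04×(255−130) = 130 + 5 = 135 → 135
  → #520A87

#613481, #520A87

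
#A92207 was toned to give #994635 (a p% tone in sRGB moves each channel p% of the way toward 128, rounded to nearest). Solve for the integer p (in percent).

38%

#A92207 is rgb(169, 34, 7); #994635 is rgb(153, 70, 53).
On the B channel (widest range): 53 ≈ 7 + (p/100)(128 − 7), so p ≈ 100×(53 − 7)/(128 − 7) = 4600/121 = 38.02.
p = 38 reproduces all three channels after rounding.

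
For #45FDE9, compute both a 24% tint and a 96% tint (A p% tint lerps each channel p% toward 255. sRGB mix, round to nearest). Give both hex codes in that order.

#45FDE9 is rgb(69, 253, 233).
24% tint:
  R: 69 + 44.64 = 113.64 → 114
  G: 253 + 0.24×(255−253) = 253 + 0.48 = 253.48 → 253
  B: 233 + 0.24×(255−233) = 233 + 5.28 = 238.28 → 238
  → #72FDEE
96% tint:
  R: 69 + 178.56 = 247.56 → 248
  G: 253 + 1.92 = 254.92 → 255
  B: 233 + 21.12 = 254.12 → 254
  → #F8FFFE

#72FDEE, #F8FFFE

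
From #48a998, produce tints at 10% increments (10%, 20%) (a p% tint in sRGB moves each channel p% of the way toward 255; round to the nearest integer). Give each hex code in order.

#48a998 is rgb(72, 169, 152).
10%: (72 + 18.3 = 90.3→90, 169 + 8.6 = 177.6→178, 152 + 10.3 = 162.3→162) → #5ab2a2
20%: (72 + 36.6 = 108.6→109, 169 + 17.2 = 186.2→186, 152 + 20.6 = 172.6→173) → #6dbaad

#5ab2a2, #6dbaad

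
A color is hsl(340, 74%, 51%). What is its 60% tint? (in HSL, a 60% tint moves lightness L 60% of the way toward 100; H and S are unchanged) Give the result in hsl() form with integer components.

L moves 60% from 51 toward 100: 51 + 29.4 = 80.4 → 80.
H and S are unchanged.

hsl(340, 74%, 80%)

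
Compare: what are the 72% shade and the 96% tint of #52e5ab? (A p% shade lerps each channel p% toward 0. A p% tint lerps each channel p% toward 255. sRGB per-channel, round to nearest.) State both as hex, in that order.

#52e5ab is rgb(82, 229, 171).
72% shade:
  R: 82 + 0.72×(0−82) = 82 − 59.04 = 22.96 → 23
  G: 229 + 0.72×(0−229) = 229 − 164.88 = 64.12 → 64
  B: 171 + 0.72×(0−171) = 171 − 123.12 = 47.88 → 48
  → #174030
96% tint:
  R: 82 + 0.96×(255−82) = 82 + 166.08 = 248.08 → 248
  G: 229 + 0.96×(255−229) = 229 + 24.96 = 253.96 → 254
  B: 171 + 0.96×(255−171) = 171 + 80.64 = 251.64 → 252
  → #f8fefc

#174030, #f8fefc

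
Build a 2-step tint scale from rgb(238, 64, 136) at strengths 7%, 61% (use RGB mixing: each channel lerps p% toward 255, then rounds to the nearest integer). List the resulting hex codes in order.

7%: (238 + 1.19 = 239.19→239, 64 + 13.37 = 77.37→77, 136 + 8.33 = 144.33→144) → #EF4D90
61%: (238 + 10.37 = 248.37→248, 64 + 116.51 = 180.51→181, 136 + 72.59 = 208.59→209) → #F8B5D1

#EF4D90, #F8B5D1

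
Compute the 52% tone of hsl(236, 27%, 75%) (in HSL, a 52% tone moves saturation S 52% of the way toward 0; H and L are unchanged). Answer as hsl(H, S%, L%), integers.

hsl(236, 13%, 75%)

S moves 52% from 27 toward 0: 27 − 14.04 = 12.96 → 13.
H and L are unchanged.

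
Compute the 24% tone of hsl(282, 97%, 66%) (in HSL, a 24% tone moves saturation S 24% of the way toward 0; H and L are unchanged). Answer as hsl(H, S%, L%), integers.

hsl(282, 74%, 66%)

S moves 24% from 97 toward 0: 97 − 23.28 = 73.72 → 74.
H and L are unchanged.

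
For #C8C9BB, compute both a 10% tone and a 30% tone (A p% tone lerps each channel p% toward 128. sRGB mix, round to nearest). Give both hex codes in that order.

#C1C2B5, #B2B3A9

#C8C9BB is rgb(200, 201, 187).
10% tone:
  R: 200 + 0.1×(128−200) = 200 − 7.2 = 192.8 → 193
  G: 201 + 0.1×(128−201) = 201 − 7.3 = 193.7 → 194
  B: 187 + 0.1×(128−187) = 187 − 5.9 = 181.1 → 181
  → #C1C2B5
30% tone:
  R: 200 + 0.3×(128−200) = 200 − 21.6 = 178.4 → 178
  G: 201 + 0.3×(128−201) = 201 − 21.9 = 179.1 → 179
  B: 187 + 0.3×(128−187) = 187 − 17.7 = 169.3 → 169
  → #B2B3A9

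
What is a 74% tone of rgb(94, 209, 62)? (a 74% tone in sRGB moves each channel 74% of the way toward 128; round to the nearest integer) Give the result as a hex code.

Lerp each channel 74% toward 128:
  R: 94 + 0.74×(128−94) = 94 + 25.16 = 119.16 → 119
  G: 209 + 0.74×(128−209) = 209 − 59.94 = 149.06 → 149
  B: 62 + 48.84 = 110.84 → 111
rgb(119, 149, 111) = #77956f.

#77956f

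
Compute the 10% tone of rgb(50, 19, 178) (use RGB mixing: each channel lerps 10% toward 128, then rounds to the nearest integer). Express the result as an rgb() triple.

Lerp each channel 10% toward 128:
  R: 50 + 7.8 = 57.8 → 58
  G: 19 + 0.1×(128−19) = 19 + 10.9 = 29.9 → 30
  B: 178 − 5 = 173 → 173

rgb(58, 30, 173)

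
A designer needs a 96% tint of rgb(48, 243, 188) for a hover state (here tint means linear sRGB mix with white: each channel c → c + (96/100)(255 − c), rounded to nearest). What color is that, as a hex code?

A 96% tint moves each channel 96% toward 255:
  R: 48 + 0.96×(255−48) = 48 + 198.72 = 246.72 → 247
  G: 243 + 0.96×(255−243) = 243 + 11.52 = 254.52 → 255
  B: 188 + 64.32 = 252.32 → 252
rgb(247, 255, 252) = #f7fffc.

#f7fffc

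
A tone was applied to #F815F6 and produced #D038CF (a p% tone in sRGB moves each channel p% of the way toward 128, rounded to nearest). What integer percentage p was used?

#F815F6 is rgb(248, 21, 246); #D038CF is rgb(208, 56, 207).
On the R channel (widest range): 208 ≈ 248 + (p/100)(128 − 248), so p ≈ 100×(208 − 248)/(128 − 248) = -4000/-120 = 33.33.
p = 33 reproduces all three channels after rounding.

33%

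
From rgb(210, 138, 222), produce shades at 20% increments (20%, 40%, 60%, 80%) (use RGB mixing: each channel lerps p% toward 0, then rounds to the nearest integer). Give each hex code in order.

#A86EB2, #7E5385, #543759, #2A1C2C

20%: (210 − 42 = 168→168, 138 − 27.6 = 110.4→110, 222 − 44.4 = 177.6→178) → #A86EB2
40%: (210 − 84 = 126→126, 138 − 55.2 = 82.8→83, 222 − 88.8 = 133.2→133) → #7E5385
60%: (210 − 126 = 84→84, 138 − 82.8 = 55.2→55, 222 − 133.2 = 88.8→89) → #543759
80%: (210 − 168 = 42→42, 138 − 110.4 = 27.6→28, 222 − 177.6 = 44.4→44) → #2A1C2C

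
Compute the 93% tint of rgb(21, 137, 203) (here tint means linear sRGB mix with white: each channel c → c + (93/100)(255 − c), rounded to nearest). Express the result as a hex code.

#eff7fb

Lerp each channel 93% toward 255:
  R: 21 + 0.93×(255−21) = 21 + 217.62 = 238.62 → 239
  G: 137 + 0.93×(255−137) = 137 + 109.74 = 246.74 → 247
  B: 203 + 0.93×(255−203) = 203 + 48.36 = 251.36 → 251
rgb(239, 247, 251) = #eff7fb.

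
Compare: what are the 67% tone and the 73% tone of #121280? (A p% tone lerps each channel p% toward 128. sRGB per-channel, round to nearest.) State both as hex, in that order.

#121280 is rgb(18, 18, 128).
67% tone:
  R: 18 + 73.7 = 91.7 → 92
  G: 18 + 0.67×(128−18) = 18 + 73.7 = 91.7 → 92
  B: 128 + 0 = 128 → 128
  → #5C5C80
73% tone:
  R: 18 + 0.73×(128−18) = 18 + 80.3 = 98.3 → 98
  G: 18 + 0.73×(128−18) = 18 + 80.3 = 98.3 → 98
  B: 128 + 0.73×(128−128) = 128 + 0 = 128 → 128
  → #626280

#5C5C80, #626280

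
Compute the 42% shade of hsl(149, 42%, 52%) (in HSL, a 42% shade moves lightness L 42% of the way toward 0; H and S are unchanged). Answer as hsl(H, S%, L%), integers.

hsl(149, 42%, 30%)

L moves 42% from 52 toward 0: 52 − 21.84 = 30.16 → 30.
H and S are unchanged.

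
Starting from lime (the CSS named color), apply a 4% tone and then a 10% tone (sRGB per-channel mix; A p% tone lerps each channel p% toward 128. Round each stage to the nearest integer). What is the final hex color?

#11ee11

CSS lime is rgb(0, 255, 0).
Lerp each channel 4% toward 128:
  R: 0 + 5.12 = 5.12 → 5
  G: 255 − 5.08 = 249.92 → 250
  B: 0 + 5.12 = 5.12 → 5
After the tone: rgb(5, 250, 5) = #05fa05.
A 10% tone moves each channel 10% toward 128:
  R: 5 + 12.3 = 17.3 → 17
  G: 250 − 12.2 = 237.8 → 238
  B: 5 + 0.1×(128−5) = 5 + 12.3 = 17.3 → 17
rgb(17, 238, 17) = #11ee11.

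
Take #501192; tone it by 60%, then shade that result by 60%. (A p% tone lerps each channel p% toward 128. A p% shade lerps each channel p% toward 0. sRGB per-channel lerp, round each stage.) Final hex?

#2C2236

#501192 is rgb(80, 17, 146).
Per channel, c → c + 0.6(128 − c):
  R: 80 + 0.6×(128−80) = 80 + 28.8 = 108.8 → 109
  G: 17 + 66.6 = 83.6 → 84
  B: 146 − 10.8 = 135.2 → 135
After the tone: rgb(109, 84, 135) = #6D5487.
Lerp each channel 60% toward 0:
  R: 109 − 65.4 = 43.6 → 44
  G: 84 + 0.6×(0−84) = 84 − 50.4 = 33.6 → 34
  B: 135 − 81 = 54 → 54
rgb(44, 34, 54) = #2C2236.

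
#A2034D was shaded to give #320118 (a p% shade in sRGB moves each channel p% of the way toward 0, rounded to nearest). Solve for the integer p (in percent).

#A2034D is rgb(162, 3, 77); #320118 is rgb(50, 1, 24).
On the R channel (widest range): 50 ≈ 162 + (p/100)(0 − 162), so p ≈ 100×(50 − 162)/(0 − 162) = -11200/-162 = 69.14.
p = 69 reproduces all three channels after rounding.

69%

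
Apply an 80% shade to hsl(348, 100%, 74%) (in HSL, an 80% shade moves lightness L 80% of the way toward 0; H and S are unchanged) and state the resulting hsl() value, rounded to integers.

hsl(348, 100%, 15%)

L moves 80% from 74 toward 0: 74 − 59.2 = 14.8 → 15.
H and S are unchanged.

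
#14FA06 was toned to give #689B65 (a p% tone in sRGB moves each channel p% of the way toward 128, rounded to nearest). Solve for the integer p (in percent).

78%

#14FA06 is rgb(20, 250, 6); #689B65 is rgb(104, 155, 101).
On the G channel (widest range): 155 ≈ 250 + (p/100)(128 − 250), so p ≈ 100×(155 − 250)/(128 − 250) = -9500/-122 = 77.87.
p = 78 reproduces all three channels after rounding.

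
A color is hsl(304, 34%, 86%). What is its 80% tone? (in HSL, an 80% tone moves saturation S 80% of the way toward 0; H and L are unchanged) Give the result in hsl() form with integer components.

S moves 80% from 34 toward 0: 34 − 27.2 = 6.8 → 7.
H and L are unchanged.

hsl(304, 7%, 86%)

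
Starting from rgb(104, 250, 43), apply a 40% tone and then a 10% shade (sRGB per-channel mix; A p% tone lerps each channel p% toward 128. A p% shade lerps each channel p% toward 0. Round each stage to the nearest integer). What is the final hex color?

#67B545

Per channel, c → c + 0.4(128 − c):
  R: 104 + 0.4×(128−104) = 104 + 9.6 = 113.6 → 114
  G: 250 + 0.4×(128−250) = 250 − 48.8 = 201.2 → 201
  B: 43 + 0.4×(128−43) = 43 + 34 = 77 → 77
After the tone: rgb(114, 201, 77) = #72C94D.
Per channel, c → c + 0.1(0 − c):
  R: 114 + 0.1×(0−114) = 114 − 11.4 = 102.6 → 103
  G: 201 − 20.1 = 180.9 → 181
  B: 77 + 0.1×(0−77) = 77 − 7.7 = 69.3 → 69
rgb(103, 181, 69) = #67B545.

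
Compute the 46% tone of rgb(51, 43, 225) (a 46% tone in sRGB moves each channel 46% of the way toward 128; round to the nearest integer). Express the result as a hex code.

Per channel, c → c + 0.46(128 − c):
  R: 51 + 35.42 = 86.42 → 86
  G: 43 + 0.46×(128−43) = 43 + 39.1 = 82.1 → 82
  B: 225 + 0.46×(128−225) = 225 − 44.62 = 180.38 → 180
rgb(86, 82, 180) = #5652b4.

#5652b4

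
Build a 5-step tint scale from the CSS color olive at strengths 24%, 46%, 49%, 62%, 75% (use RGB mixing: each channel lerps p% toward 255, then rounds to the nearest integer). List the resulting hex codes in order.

#9E9E3D, #BABA75, #BEBE7D, #CFCF9E, #DFDFBF

CSS olive is rgb(128, 128, 0).
24%: (128 + 30.48 = 158.48→158, 128 + 30.48 = 158.48→158, 0 + 61.2 = 61.2→61) → #9E9E3D
46%: (128 + 58.42 = 186.42→186, 128 + 58.42 = 186.42→186, 0 + 117.3 = 117.3→117) → #BABA75
49%: (128 + 62.23 = 190.23→190, 128 + 62.23 = 190.23→190, 0 + 124.95 = 124.95→125) → #BEBE7D
62%: (128 + 78.74 = 206.74→207, 128 + 78.74 = 206.74→207, 0 + 158.1 = 158.1→158) → #CFCF9E
75%: (128 + 95.25 = 223.25→223, 128 + 95.25 = 223.25→223, 0 + 191.25 = 191.25→191) → #DFDFBF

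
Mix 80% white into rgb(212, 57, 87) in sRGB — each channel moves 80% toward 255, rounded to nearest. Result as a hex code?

Per channel, c → c + 0.8(255 − c):
  R: 212 + 0.8×(255−212) = 212 + 34.4 = 246.4 → 246
  G: 57 + 0.8×(255−57) = 57 + 158.4 = 215.4 → 215
  B: 87 + 0.8×(255−87) = 87 + 134.4 = 221.4 → 221
rgb(246, 215, 221) = #F6D7DD.

#F6D7DD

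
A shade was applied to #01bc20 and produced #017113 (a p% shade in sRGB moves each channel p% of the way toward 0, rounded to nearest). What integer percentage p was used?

40%

#01bc20 is rgb(1, 188, 32); #017113 is rgb(1, 113, 19).
On the G channel (widest range): 113 ≈ 188 + (p/100)(0 − 188), so p ≈ 100×(113 − 188)/(0 − 188) = -7500/-188 = 39.89.
p = 40 reproduces all three channels after rounding.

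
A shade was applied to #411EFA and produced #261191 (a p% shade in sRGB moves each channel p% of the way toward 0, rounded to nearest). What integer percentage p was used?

#411EFA is rgb(65, 30, 250); #261191 is rgb(38, 17, 145).
On the B channel (widest range): 145 ≈ 250 + (p/100)(0 − 250), so p ≈ 100×(145 − 250)/(0 − 250) = -10500/-250 = 42.00.
p = 42 reproduces all three channels after rounding.

42%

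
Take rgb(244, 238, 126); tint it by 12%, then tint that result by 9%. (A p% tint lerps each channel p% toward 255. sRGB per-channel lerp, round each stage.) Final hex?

A 12% tint moves each channel 12% toward 255:
  R: 244 + 1.32 = 245.32 → 245
  G: 238 + 0.12×(255−238) = 238 + 2.04 = 240.04 → 240
  B: 126 + 0.12×(255−126) = 126 + 15.48 = 141.48 → 141
After the tint: rgb(245, 240, 141) = #F5F08D.
A 9% tint moves each channel 9% toward 255:
  R: 245 + 0.09×(255−245) = 245 + 0.9 = 245.9 → 246
  G: 240 + 1.35 = 241.35 → 241
  B: 141 + 0.09×(255−141) = 141 + 10.26 = 151.26 → 151
rgb(246, 241, 151) = #F6F197.

#F6F197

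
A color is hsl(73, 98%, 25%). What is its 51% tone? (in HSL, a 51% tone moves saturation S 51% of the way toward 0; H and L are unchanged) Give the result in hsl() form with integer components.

hsl(73, 48%, 25%)

S moves 51% from 98 toward 0: 98 − 49.98 = 48.02 → 48.
H and L are unchanged.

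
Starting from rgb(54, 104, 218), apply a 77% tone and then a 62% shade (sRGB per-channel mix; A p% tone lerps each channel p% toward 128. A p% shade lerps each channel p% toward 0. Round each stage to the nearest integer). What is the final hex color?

Per channel, c → c + 0.77(128 − c):
  R: 54 + 56.98 = 110.98 → 111
  G: 104 + 0.77×(128−104) = 104 + 18.48 = 122.48 → 122
  B: 218 − 69.3 = 148.7 → 149
After the tone: rgb(111, 122, 149) = #6f7a95.
Lerp each channel 62% toward 0:
  R: 111 − 68.82 = 42.18 → 42
  G: 122 − 75.64 = 46.36 → 46
  B: 149 + 0.62×(0−149) = 149 − 92.38 = 56.62 → 57
rgb(42, 46, 57) = #2a2e39.

#2a2e39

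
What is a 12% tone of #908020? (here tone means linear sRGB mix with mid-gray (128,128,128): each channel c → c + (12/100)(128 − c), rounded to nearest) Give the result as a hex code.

#908020 is rgb(144, 128, 32).
Lerp each channel 12% toward 128:
  R: 144 − 1.92 = 142.08 → 142
  G: 128 + 0 = 128 → 128
  B: 32 + 11.52 = 43.52 → 44
rgb(142, 128, 44) = #8e802c.

#8e802c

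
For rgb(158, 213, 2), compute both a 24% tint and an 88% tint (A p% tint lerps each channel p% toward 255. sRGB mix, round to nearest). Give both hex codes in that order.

#b5df3f, #f3fae1

24% tint:
  R: 158 + 0.24×(255−158) = 158 + 23.28 = 181.28 → 181
  G: 213 + 0.24×(255−213) = 213 + 10.08 = 223.08 → 223
  B: 2 + 0.24×(255−2) = 2 + 60.72 = 62.72 → 63
  → #b5df3f
88% tint:
  R: 158 + 0.88×(255−158) = 158 + 85.36 = 243.36 → 243
  G: 213 + 36.96 = 249.96 → 250
  B: 2 + 0.88×(255−2) = 2 + 222.64 = 224.64 → 225
  → #f3fae1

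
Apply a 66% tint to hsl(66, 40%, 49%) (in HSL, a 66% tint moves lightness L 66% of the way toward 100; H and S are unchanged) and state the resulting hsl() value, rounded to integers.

hsl(66, 40%, 83%)

L moves 66% from 49 toward 100: 49 + 33.66 = 82.66 → 83.
H and S are unchanged.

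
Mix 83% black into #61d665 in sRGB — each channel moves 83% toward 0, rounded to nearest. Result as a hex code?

#61d665 is rgb(97, 214, 101).
Per channel, c → c + 0.83(0 − c):
  R: 97 + 0.83×(0−97) = 97 − 80.51 = 16.49 → 16
  G: 214 − 177.62 = 36.38 → 36
  B: 101 − 83.83 = 17.17 → 17
rgb(16, 36, 17) = #102411.

#102411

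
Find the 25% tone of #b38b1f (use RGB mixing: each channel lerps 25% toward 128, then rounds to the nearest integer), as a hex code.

#a68837

#b38b1f is rgb(179, 139, 31).
Lerp each channel 25% toward 128:
  R: 179 + 0.25×(128−179) = 179 − 12.75 = 166.25 → 166
  G: 139 + 0.25×(128−139) = 139 − 2.75 = 136.25 → 136
  B: 31 + 0.25×(128−31) = 31 + 24.25 = 55.25 → 55
rgb(166, 136, 55) = #a68837.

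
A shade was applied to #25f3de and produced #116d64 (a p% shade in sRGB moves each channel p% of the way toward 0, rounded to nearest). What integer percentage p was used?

55%

#25f3de is rgb(37, 243, 222); #116d64 is rgb(17, 109, 100).
On the G channel (widest range): 109 ≈ 243 + (p/100)(0 − 243), so p ≈ 100×(109 − 243)/(0 − 243) = -13400/-243 = 55.14.
p = 55 reproduces all three channels after rounding.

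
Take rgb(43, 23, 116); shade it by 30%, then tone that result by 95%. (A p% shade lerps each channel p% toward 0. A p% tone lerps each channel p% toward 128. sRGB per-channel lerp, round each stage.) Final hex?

Per channel, c → c + 0.3(0 − c):
  R: 43 + 0.3×(0−43) = 43 − 12.9 = 30.1 → 30
  G: 23 − 6.9 = 16.1 → 16
  B: 116 + 0.3×(0−116) = 116 − 34.8 = 81.2 → 81
After the shade: rgb(30, 16, 81) = #1e1051.
A 95% tone moves each channel 95% toward 128:
  R: 30 + 0.95×(128−30) = 30 + 93.1 = 123.1 → 123
  G: 16 + 106.4 = 122.4 → 122
  B: 81 + 0.95×(128−81) = 81 + 44.65 = 125.65 → 126
rgb(123, 122, 126) = #7b7a7e.

#7b7a7e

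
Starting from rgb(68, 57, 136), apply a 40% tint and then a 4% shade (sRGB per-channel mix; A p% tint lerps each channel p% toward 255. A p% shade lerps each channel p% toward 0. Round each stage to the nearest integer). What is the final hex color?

#8983B1

Lerp each channel 40% toward 255:
  R: 68 + 0.4×(255−68) = 68 + 74.8 = 142.8 → 143
  G: 57 + 79.2 = 136.2 → 136
  B: 136 + 47.6 = 183.6 → 184
After the tint: rgb(143, 136, 184) = #8F88B8.
Per channel, c → c + 0.04(0 − c):
  R: 143 + 0.04×(0−143) = 143 − 5.72 = 137.28 → 137
  G: 136 − 5.44 = 130.56 → 131
  B: 184 − 7.36 = 176.64 → 177
rgb(137, 131, 177) = #8983B1.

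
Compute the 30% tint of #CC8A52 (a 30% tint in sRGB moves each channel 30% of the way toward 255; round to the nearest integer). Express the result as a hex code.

#CC8A52 is rgb(204, 138, 82).
Lerp each channel 30% toward 255:
  R: 204 + 0.3×(255−204) = 204 + 15.3 = 219.3 → 219
  G: 138 + 35.1 = 173.1 → 173
  B: 82 + 0.3×(255−82) = 82 + 51.9 = 133.9 → 134
rgb(219, 173, 134) = #DBAD86.

#DBAD86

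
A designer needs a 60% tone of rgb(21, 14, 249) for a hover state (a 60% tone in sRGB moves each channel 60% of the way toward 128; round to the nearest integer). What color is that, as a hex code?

#5552B0

A 60% tone moves each channel 60% toward 128:
  R: 21 + 0.6×(128−21) = 21 + 64.2 = 85.2 → 85
  G: 14 + 0.6×(128−14) = 14 + 68.4 = 82.4 → 82
  B: 249 − 72.6 = 176.4 → 176
rgb(85, 82, 176) = #5552B0.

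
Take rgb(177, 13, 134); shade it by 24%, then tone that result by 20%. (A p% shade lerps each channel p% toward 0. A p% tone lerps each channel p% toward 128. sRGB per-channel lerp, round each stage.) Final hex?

#86226b

Per channel, c → c + 0.24(0 − c):
  R: 177 − 42.48 = 134.52 → 135
  G: 13 + 0.24×(0−13) = 13 − 3.12 = 9.88 → 10
  B: 134 − 32.16 = 101.84 → 102
After the shade: rgb(135, 10, 102) = #870a66.
Per channel, c → c + 0.2(128 − c):
  R: 135 − 1.4 = 133.6 → 134
  G: 10 + 0.2×(128−10) = 10 + 23.6 = 33.6 → 34
  B: 102 + 5.2 = 107.2 → 107
rgb(134, 34, 107) = #86226b.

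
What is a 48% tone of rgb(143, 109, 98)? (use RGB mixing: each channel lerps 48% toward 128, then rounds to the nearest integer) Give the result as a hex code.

Per channel, c → c + 0.48(128 − c):
  R: 143 − 7.2 = 135.8 → 136
  G: 109 + 9.12 = 118.12 → 118
  B: 98 + 0.48×(128−98) = 98 + 14.4 = 112.4 → 112
rgb(136, 118, 112) = #887670.

#887670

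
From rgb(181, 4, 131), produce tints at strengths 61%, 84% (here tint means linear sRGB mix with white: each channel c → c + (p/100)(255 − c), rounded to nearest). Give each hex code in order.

#e29dcf, #f3d7eb

61%: (181 + 45.14 = 226.14→226, 4 + 153.11 = 157.11→157, 131 + 75.64 = 206.64→207) → #e29dcf
84%: (181 + 62.16 = 243.16→243, 4 + 210.84 = 214.84→215, 131 + 104.16 = 235.16→235) → #f3d7eb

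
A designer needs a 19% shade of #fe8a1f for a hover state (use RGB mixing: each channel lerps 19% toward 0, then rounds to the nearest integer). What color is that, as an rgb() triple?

#fe8a1f is rgb(254, 138, 31).
A 19% shade moves each channel 19% toward 0:
  R: 254 + 0.19×(0−254) = 254 − 48.26 = 205.74 → 206
  G: 138 − 26.22 = 111.78 → 112
  B: 31 + 0.19×(0−31) = 31 − 5.89 = 25.11 → 25

rgb(206, 112, 25)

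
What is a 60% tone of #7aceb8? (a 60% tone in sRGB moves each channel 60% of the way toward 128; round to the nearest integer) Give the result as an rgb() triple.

rgb(126, 159, 150)

#7aceb8 is rgb(122, 206, 184).
A 60% tone moves each channel 60% toward 128:
  R: 122 + 0.6×(128−122) = 122 + 3.6 = 125.6 → 126
  G: 206 + 0.6×(128−206) = 206 − 46.8 = 159.2 → 159
  B: 184 − 33.6 = 150.4 → 150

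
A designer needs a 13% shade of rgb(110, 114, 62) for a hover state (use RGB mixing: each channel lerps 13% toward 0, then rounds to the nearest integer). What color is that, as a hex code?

#606336

A 13% shade moves each channel 13% toward 0:
  R: 110 − 14.3 = 95.7 → 96
  G: 114 + 0.13×(0−114) = 114 − 14.82 = 99.18 → 99
  B: 62 + 0.13×(0−62) = 62 − 8.06 = 53.94 → 54
rgb(96, 99, 54) = #606336.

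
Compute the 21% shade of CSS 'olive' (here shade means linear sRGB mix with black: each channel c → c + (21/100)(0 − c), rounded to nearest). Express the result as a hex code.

#656500

CSS olive is rgb(128, 128, 0).
Lerp each channel 21% toward 0:
  R: 128 − 26.88 = 101.12 → 101
  G: 128 + 0.21×(0−128) = 128 − 26.88 = 101.12 → 101
  B: 0 + 0.21×(0−0) = 0 + 0 = 0 → 0
rgb(101, 101, 0) = #656500.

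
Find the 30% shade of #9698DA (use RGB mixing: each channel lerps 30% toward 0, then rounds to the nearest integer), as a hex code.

#9698DA is rgb(150, 152, 218).
Lerp each channel 30% toward 0:
  R: 150 + 0.3×(0−150) = 150 − 45 = 105 → 105
  G: 152 + 0.3×(0−152) = 152 − 45.6 = 106.4 → 106
  B: 218 + 0.3×(0−218) = 218 − 65.4 = 152.6 → 153
rgb(105, 106, 153) = #696A99.

#696A99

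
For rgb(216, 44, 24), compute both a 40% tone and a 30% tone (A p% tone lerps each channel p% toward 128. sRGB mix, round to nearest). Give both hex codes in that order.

#B54E42, #BE4537

40% tone:
  R: 216 − 35.2 = 180.8 → 181
  G: 44 + 33.6 = 77.6 → 78
  B: 24 + 0.4×(128−24) = 24 + 41.6 = 65.6 → 66
  → #B54E42
30% tone:
  R: 216 − 26.4 = 189.6 → 190
  G: 44 + 0.3×(128−44) = 44 + 25.2 = 69.2 → 69
  B: 24 + 31.2 = 55.2 → 55
  → #BE4537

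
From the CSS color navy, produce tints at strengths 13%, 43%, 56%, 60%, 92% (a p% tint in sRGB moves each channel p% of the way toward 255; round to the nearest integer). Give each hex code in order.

CSS navy is rgb(0, 0, 128).
13%: (0 + 33.15 = 33.15→33, 0 + 33.15 = 33.15→33, 128 + 16.51 = 144.51→145) → #212191
43%: (0 + 109.65 = 109.65→110, 0 + 109.65 = 109.65→110, 128 + 54.61 = 182.61→183) → #6e6eb7
56%: (0 + 142.8 = 142.8→143, 0 + 142.8 = 142.8→143, 128 + 71.12 = 199.12→199) → #8f8fc7
60%: (0 + 153 = 153→153, 0 + 153 = 153→153, 128 + 76.2 = 204.2→204) → #9999cc
92%: (0 + 234.6 = 234.6→235, 0 + 234.6 = 234.6→235, 128 + 116.84 = 244.84→245) → #ebebf5

#212191, #6e6eb7, #8f8fc7, #9999cc, #ebebf5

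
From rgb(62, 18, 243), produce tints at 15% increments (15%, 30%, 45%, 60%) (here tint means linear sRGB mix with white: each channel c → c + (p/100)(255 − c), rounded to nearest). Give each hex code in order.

15%: (62 + 28.95 = 90.95→91, 18 + 35.55 = 53.55→54, 243 + 1.8 = 244.8→245) → #5b36f5
30%: (62 + 57.9 = 119.9→120, 18 + 71.1 = 89.1→89, 243 + 3.6 = 246.6→247) → #7859f7
45%: (62 + 86.85 = 148.85→149, 18 + 106.65 = 124.65→125, 243 + 5.4 = 248.4→248) → #957df8
60%: (62 + 115.8 = 177.8→178, 18 + 142.2 = 160.2→160, 243 + 7.2 = 250.2→250) → #b2a0fa

#5b36f5, #7859f7, #957df8, #b2a0fa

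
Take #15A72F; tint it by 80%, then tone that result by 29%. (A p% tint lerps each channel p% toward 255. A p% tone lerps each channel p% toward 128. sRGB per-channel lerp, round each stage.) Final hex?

#B9CDBC

#15A72F is rgb(21, 167, 47).
An 80% tint moves each channel 80% toward 255:
  R: 21 + 187.2 = 208.2 → 208
  G: 167 + 0.8×(255−167) = 167 + 70.4 = 237.4 → 237
  B: 47 + 0.8×(255−47) = 47 + 166.4 = 213.4 → 213
After the tint: rgb(208, 237, 213) = #D0EDD5.
A 29% tone moves each channel 29% toward 128:
  R: 208 + 0.29×(128−208) = 208 − 23.2 = 184.8 → 185
  G: 237 − 31.61 = 205.39 → 205
  B: 213 + 0.29×(128−213) = 213 − 24.65 = 188.35 → 188
rgb(185, 205, 188) = #B9CDBC.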